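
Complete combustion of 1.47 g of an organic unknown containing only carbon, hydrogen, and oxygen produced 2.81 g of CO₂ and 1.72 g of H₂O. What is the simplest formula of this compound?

mol C = 2.81 g CO₂ ÷ 44.009 g/mol = 0.06385 mol
mol H = 2 × 1.72 g H₂O ÷ 18.015 g/mol = 0.1910 mol
mass O = 1.47 − (0.7669 + 0.1925) = 0.5106 g → mol O = 0.5106 ÷ 15.999 = 0.03192 mol
Divide by the smallest (0.03192 mol): C 2.001, H 5.983, O 1.000

C2H6O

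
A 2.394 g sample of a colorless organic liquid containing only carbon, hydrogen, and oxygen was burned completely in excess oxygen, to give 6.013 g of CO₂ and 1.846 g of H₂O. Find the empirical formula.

C4H6O

mol C = 6.013 g CO₂ ÷ 44.009 g/mol = 0.13663 mol
mol H = 2 × 1.846 g H₂O ÷ 18.015 g/mol = 0.20494 mol
mass O = 2.394 − (1.6411 + 0.20658) = 0.54634 g → mol O = 0.54634 ÷ 15.999 = 0.034149 mol
Divide by the smallest (0.034149 mol): C 4.001, H 6.001, O 1.000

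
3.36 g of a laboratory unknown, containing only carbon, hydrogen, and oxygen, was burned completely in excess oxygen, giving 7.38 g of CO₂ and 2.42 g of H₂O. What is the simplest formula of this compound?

mol C = 7.38 g CO₂ ÷ 44.009 g/mol = 0.1677 mol
mol H = 2 × 2.42 g H₂O ÷ 18.015 g/mol = 0.2687 mol
mass O = 3.36 − (2.014 + 0.2708) = 1.075 g → mol O = 1.075 ÷ 15.999 = 0.06719 mol
Divide by the smallest (0.06719 mol): C 2.496, H 3.998, O 1.000
Multiplying each by 2 gives whole numbers: C 4.99, H 8.00, O 2.00

C5H8O2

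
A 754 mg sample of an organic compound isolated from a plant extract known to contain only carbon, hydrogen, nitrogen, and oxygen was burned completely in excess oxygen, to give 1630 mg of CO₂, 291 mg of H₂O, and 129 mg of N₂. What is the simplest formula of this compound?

C8H7N2O2

mol C = 1.63 g CO₂ ÷ 44.009 g/mol = 0.03704 mol
mol H = 2 × 0.291 g H₂O ÷ 18.015 g/mol = 0.03231 mol
mol N = 2 × 0.129 g N₂ ÷ 28.014 g/mol = 0.009210 mol
mass O = 0.754 − (0.4449 + 0.03256 + 0.1290) = 0.1476 g → mol O = 0.1476 ÷ 15.999 = 0.009224 mol
Divide by the smallest (0.009210 mol): C 4.022, H 3.508, N 1.000, O 1.002
Multiplying each by 2 gives whole numbers: C 8.04, H 7.02, N 2.00, O 2.00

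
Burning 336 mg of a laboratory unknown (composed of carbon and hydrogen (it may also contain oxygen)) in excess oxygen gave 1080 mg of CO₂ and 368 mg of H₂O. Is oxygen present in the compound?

mol C = 1.08 g CO₂ ÷ 44.009 g/mol = 0.02454 mol
mol H = 2 × 0.368 g H₂O ÷ 18.015 g/mol = 0.04085 mol
C and H together account for 0.3359 g — essentially the entire 0.336 g sample — so the compound contains no oxygen.

no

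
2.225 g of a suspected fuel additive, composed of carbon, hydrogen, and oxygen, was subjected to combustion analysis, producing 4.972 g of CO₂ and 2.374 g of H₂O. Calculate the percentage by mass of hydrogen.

mol C = 4.972 g CO₂ ÷ 44.009 g/mol = 0.11298 mol
mol H = 2 × 2.374 g H₂O ÷ 18.015 g/mol = 0.26356 mol
mass O = 2.225 − (1.3570 + 0.26567) = 0.60237 g → mol O = 0.60237 ÷ 15.999 = 0.037650 mol
mass % H = 0.26567 g ÷ 2.225 g × 100%

11.94%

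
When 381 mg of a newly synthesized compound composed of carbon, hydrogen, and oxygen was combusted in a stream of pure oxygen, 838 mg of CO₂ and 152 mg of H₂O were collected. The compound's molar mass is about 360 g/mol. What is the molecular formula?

C18H16O8

mol C = 0.838 g CO₂ ÷ 44.009 g/mol = 0.01904 mol
mol H = 2 × 0.152 g H₂O ÷ 18.015 g/mol = 0.01687 mol
mass O = 0.381 − (0.2287 + 0.01701) = 0.1353 g → mol O = 0.1353 ÷ 15.999 = 0.008456 mol
Divide by the smallest (0.008456 mol): C 2.252, H 1.996, O 1.000
Multiplying each by 4 gives whole numbers: C 9.01, H 7.98, O 4.00
Empirical formula: C9H8O4
Empirical-formula mass = 180.16 g/mol; 360 ÷ 180.16 ≈ 2, so the molecular formula is C18H16O8.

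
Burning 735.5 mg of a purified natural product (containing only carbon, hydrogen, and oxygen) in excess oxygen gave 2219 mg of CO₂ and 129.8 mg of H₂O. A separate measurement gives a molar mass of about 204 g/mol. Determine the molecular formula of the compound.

C14H4O2

mol C = 2.219 g CO₂ ÷ 44.009 g/mol = 0.050422 mol
mol H = 2 × 0.1298 g H₂O ÷ 18.015 g/mol = 0.014410 mol
mass O = 0.7355 − (0.60561 + 0.014525) = 0.11536 g → mol O = 0.11536 ÷ 15.999 = 0.0072106 mol
Divide by the smallest (0.0072106 mol): C 6.993, H 1.998, O 1.000
Empirical formula: C7H2O
Empirical-formula mass = 102.09 g/mol; 204 ÷ 102.09 ≈ 2, so the molecular formula is C14H4O2.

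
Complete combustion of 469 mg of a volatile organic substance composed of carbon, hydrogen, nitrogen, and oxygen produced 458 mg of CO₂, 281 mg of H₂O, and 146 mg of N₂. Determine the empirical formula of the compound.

CH3NO

mol C = 0.458 g CO₂ ÷ 44.009 g/mol = 0.01041 mol
mol H = 2 × 0.281 g H₂O ÷ 18.015 g/mol = 0.03120 mol
mol N = 2 × 0.146 g N₂ ÷ 28.014 g/mol = 0.01042 mol
mass O = 0.469 − (0.1250 + 0.03145 + 0.1460) = 0.1666 g → mol O = 0.1666 ÷ 15.999 = 0.01041 mol
Divide by the smallest (0.01041 mol): C 1.000, H 2.998, N 1.002, O 1.000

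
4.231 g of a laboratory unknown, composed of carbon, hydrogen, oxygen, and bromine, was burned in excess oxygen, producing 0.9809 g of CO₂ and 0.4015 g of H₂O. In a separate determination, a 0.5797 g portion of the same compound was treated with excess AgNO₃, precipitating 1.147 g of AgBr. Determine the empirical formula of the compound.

mol C = 0.9809 g CO₂ ÷ 44.009 g/mol = 0.022289 mol
mol H = 2 × 0.4015 g H₂O ÷ 18.015 g/mol = 0.044574 mol
From the AgBr data: mol Br per gram of compound = (1.147 ÷ 187.772) ÷ 0.5797 = 0.010537 mol/g, so in the 4.231 g combustion sample mol Br = 0.044583 mol
mass O = 4.231 − (0.26771 + 0.044931 + 3.5624) = 0.35598 g → mol O = 0.35598 ÷ 15.999 = 0.022250 mol
Divide by the smallest (0.022250 mol): C 1.002, H 2.003, Br 2.004, O 1.000

CH2Br2O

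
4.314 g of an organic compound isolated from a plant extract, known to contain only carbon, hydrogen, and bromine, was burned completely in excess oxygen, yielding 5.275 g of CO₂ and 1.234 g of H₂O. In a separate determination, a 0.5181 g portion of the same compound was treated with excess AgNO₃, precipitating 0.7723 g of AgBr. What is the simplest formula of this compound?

mol C = 5.275 g CO₂ ÷ 44.009 g/mol = 0.11986 mol
mol H = 2 × 1.234 g H₂O ÷ 18.015 g/mol = 0.13700 mol
From the AgBr data: mol Br per gram of compound = (0.7723 ÷ 187.772) ÷ 0.5181 = 0.0079386 mol/g, so in the 4.314 g combustion sample mol Br = 0.034247 mol
Divide by the smallest (0.034247 mol): C 3.500, H 4.000, Br 1.000
Multiplying each by 2 gives whole numbers: C 7.00, H 8.00, Br 2.00

C7H8Br2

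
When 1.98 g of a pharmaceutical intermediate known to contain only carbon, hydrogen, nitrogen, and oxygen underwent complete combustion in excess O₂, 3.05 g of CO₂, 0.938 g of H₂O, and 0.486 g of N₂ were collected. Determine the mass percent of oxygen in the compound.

mol C = 3.05 g CO₂ ÷ 44.009 g/mol = 0.06930 mol
mol H = 2 × 0.938 g H₂O ÷ 18.015 g/mol = 0.1041 mol
mol N = 2 × 0.486 g N₂ ÷ 28.014 g/mol = 0.03470 mol
mass O = 1.98 − (0.8324 + 0.1050 + 0.4860) = 0.5566 g → mol O = 0.5566 ÷ 15.999 = 0.03479 mol
mass % O = 0.5566 g ÷ 1.98 g × 100%

28.1%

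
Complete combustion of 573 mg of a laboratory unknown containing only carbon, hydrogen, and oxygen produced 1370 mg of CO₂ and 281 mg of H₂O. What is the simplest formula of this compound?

C3H3O

mol C = 1.37 g CO₂ ÷ 44.009 g/mol = 0.03113 mol
mol H = 2 × 0.281 g H₂O ÷ 18.015 g/mol = 0.03120 mol
mass O = 0.573 − (0.3739 + 0.03145) = 0.1677 g → mol O = 0.1677 ÷ 15.999 = 0.01048 mol
Divide by the smallest (0.01048 mol): C 2.971, H 2.977, O 1.000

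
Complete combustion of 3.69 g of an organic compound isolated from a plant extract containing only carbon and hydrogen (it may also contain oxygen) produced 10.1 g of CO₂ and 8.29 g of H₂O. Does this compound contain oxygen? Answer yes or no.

no

mol C = 10.1 g CO₂ ÷ 44.009 g/mol = 0.2295 mol
mol H = 2 × 8.29 g H₂O ÷ 18.015 g/mol = 0.9203 mol
C and H together account for 3.684 g — essentially the entire 3.69 g sample — so the compound contains no oxygen.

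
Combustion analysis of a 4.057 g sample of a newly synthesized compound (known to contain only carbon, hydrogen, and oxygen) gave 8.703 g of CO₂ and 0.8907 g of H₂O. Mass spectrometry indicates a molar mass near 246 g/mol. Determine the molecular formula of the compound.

mol C = 8.703 g CO₂ ÷ 44.009 g/mol = 0.19776 mol
mol H = 2 × 0.8907 g H₂O ÷ 18.015 g/mol = 0.098884 mol
mass O = 4.057 − (2.3752 + 0.099675) = 1.5821 g → mol O = 1.5821 ÷ 15.999 = 0.098887 mol
Divide by the smallest (0.098884 mol): C 2.000, H 1.000, O 1.000
Empirical formula: C2HO
Empirical-formula mass = 41.03 g/mol; 246 ÷ 41.03 ≈ 6, so the molecular formula is C12H6O6.

C12H6O6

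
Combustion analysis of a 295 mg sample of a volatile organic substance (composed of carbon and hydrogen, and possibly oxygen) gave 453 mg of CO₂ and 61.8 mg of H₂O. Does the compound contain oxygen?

yes

mol C = 0.453 g CO₂ ÷ 44.009 g/mol = 0.01029 mol
mol H = 2 × 0.0618 g H₂O ÷ 18.015 g/mol = 0.006861 mol
C and H account for only 0.1305 g of the 0.295 g sample; the remaining 0.1645 g must be oxygen.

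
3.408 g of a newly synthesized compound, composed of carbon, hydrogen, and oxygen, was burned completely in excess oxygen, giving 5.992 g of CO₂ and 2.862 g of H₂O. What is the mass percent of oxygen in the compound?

42.62%

mol C = 5.992 g CO₂ ÷ 44.009 g/mol = 0.13615 mol
mol H = 2 × 2.862 g H₂O ÷ 18.015 g/mol = 0.31774 mol
mass O = 3.408 − (1.6353 + 0.32028) = 1.4524 g → mol O = 1.4524 ÷ 15.999 = 0.090779 mol
mass % O = 1.4524 g ÷ 3.408 g × 100%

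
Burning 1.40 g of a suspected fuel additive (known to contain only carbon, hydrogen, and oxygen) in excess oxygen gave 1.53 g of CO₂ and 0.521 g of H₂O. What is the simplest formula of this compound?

C3H5O5

mol C = 1.53 g CO₂ ÷ 44.009 g/mol = 0.03477 mol
mol H = 2 × 0.521 g H₂O ÷ 18.015 g/mol = 0.05784 mol
mass O = 1.40 − (0.4176 + 0.05830) = 0.9241 g → mol O = 0.9241 ÷ 15.999 = 0.05776 mol
Divide by the smallest (0.03477 mol): C 1.000, H 1.664, O 1.661
Multiplying each by 3 gives whole numbers: C 3.00, H 4.99, O 4.98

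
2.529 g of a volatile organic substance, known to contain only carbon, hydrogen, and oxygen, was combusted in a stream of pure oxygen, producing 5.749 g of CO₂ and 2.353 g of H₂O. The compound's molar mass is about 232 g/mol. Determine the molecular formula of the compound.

C12H24O4

mol C = 5.749 g CO₂ ÷ 44.009 g/mol = 0.13063 mol
mol H = 2 × 2.353 g H₂O ÷ 18.015 g/mol = 0.26123 mol
mass O = 2.529 − (1.5690 + 0.26332) = 0.69666 g → mol O = 0.69666 ÷ 15.999 = 0.043544 mol
Divide by the smallest (0.043544 mol): C 3.000, H 5.999, O 1.000
Empirical formula: C3H6O
Empirical-formula mass = 58.08 g/mol; 232 ÷ 58.08 ≈ 4, so the molecular formula is C12H24O4.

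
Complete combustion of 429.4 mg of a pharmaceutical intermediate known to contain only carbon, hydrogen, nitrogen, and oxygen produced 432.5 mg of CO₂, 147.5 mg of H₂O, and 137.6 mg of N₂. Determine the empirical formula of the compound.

mol C = 0.4325 g CO₂ ÷ 44.009 g/mol = 0.0098275 mol
mol H = 2 × 0.1475 g H₂O ÷ 18.015 g/mol = 0.016375 mol
mol N = 2 × 0.1376 g N₂ ÷ 28.014 g/mol = 0.0098237 mol
mass O = 0.4294 − (0.11804 + 0.016506 + 0.13760) = 0.15726 g → mol O = 0.15726 ÷ 15.999 = 0.0098291 mol
Divide by the smallest (0.0098237 mol): C 1.000, H 1.667, N 1.000, O 1.001
Multiplying each by 3 gives whole numbers: C 3.00, H 5.00, N 3.00, O 3.00

C3H5N3O3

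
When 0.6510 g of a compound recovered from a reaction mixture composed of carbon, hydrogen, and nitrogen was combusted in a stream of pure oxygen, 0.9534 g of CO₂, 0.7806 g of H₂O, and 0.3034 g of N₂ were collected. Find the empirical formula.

mol C = 0.9534 g CO₂ ÷ 44.009 g/mol = 0.021664 mol
mol H = 2 × 0.7806 g H₂O ÷ 18.015 g/mol = 0.086661 mol
mol N = 2 × 0.3034 g N₂ ÷ 28.014 g/mol = 0.021661 mol
Divide by the smallest (0.021661 mol): C 1.000, H 4.001, N 1.000

CH4N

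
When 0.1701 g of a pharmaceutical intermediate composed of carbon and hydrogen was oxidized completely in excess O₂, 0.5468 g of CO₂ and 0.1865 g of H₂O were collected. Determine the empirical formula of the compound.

mol C = 0.5468 g CO₂ ÷ 44.009 g/mol = 0.012425 mol
mol H = 2 × 0.1865 g H₂O ÷ 18.015 g/mol = 0.020705 mol
Divide by the smallest (0.012425 mol): C 1.000, H 1.666
Multiplying each by 3 gives whole numbers: C 3.00, H 5.00

C3H5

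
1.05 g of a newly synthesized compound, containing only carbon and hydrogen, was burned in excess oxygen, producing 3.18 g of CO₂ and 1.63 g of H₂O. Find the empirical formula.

mol C = 3.18 g CO₂ ÷ 44.009 g/mol = 0.07226 mol
mol H = 2 × 1.63 g H₂O ÷ 18.015 g/mol = 0.1810 mol
Divide by the smallest (0.07226 mol): C 1.000, H 2.504
Multiplying each by 2 gives whole numbers: C 2.00, H 5.01

C2H5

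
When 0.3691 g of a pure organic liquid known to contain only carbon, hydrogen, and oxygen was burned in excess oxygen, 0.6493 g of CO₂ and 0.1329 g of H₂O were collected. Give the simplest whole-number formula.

mol C = 0.6493 g CO₂ ÷ 44.009 g/mol = 0.014754 mol
mol H = 2 × 0.1329 g H₂O ÷ 18.015 g/mol = 0.014754 mol
mass O = 0.3691 − (0.17721 + 0.014872) = 0.17702 g → mol O = 0.17702 ÷ 15.999 = 0.011064 mol
Divide by the smallest (0.011064 mol): C 1.333, H 1.333, O 1.000
Multiplying each by 3 gives whole numbers: C 4.00, H 4.00, O 3.00

C4H4O3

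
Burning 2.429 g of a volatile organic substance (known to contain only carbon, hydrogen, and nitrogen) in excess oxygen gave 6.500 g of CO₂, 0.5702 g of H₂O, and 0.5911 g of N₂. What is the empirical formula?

C7H3N2

mol C = 6.500 g CO₂ ÷ 44.009 g/mol = 0.14770 mol
mol H = 2 × 0.5702 g H₂O ÷ 18.015 g/mol = 0.063303 mol
mol N = 2 × 0.5911 g N₂ ÷ 28.014 g/mol = 0.042200 mol
Divide by the smallest (0.042200 mol): C 3.500, H 1.500, N 1.000
Multiplying each by 2 gives whole numbers: C 7.00, H 3.00, N 2.00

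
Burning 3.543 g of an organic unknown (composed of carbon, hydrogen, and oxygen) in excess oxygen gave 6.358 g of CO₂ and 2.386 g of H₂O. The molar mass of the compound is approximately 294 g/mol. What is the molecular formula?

C12H22O8

mol C = 6.358 g CO₂ ÷ 44.009 g/mol = 0.14447 mol
mol H = 2 × 2.386 g H₂O ÷ 18.015 g/mol = 0.26489 mol
mass O = 3.543 − (1.7352 + 0.26701) = 1.5408 g → mol O = 1.5408 ÷ 15.999 = 0.096303 mol
Divide by the smallest (0.096303 mol): C 1.500, H 2.751, O 1.000
Multiplying each by 4 gives whole numbers: C 6.00, H 11.00, O 4.00
Empirical formula: C6H11O4
Empirical-formula mass = 147.15 g/mol; 294 ÷ 147.15 ≈ 2, so the molecular formula is C12H22O8.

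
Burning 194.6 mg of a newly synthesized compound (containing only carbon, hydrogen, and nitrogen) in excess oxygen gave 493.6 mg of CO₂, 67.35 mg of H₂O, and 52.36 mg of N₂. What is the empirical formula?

mol C = 0.4936 g CO₂ ÷ 44.009 g/mol = 0.011216 mol
mol H = 2 × 0.06735 g H₂O ÷ 18.015 g/mol = 0.0074771 mol
mol N = 2 × 0.05236 g N₂ ÷ 28.014 g/mol = 0.0037381 mol
Divide by the smallest (0.0037381 mol): C 3.000, H 2.000, N 1.000

C3H2N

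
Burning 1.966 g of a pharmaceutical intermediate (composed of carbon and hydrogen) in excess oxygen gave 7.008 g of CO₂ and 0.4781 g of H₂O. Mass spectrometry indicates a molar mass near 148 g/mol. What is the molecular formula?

C12H4

mol C = 7.008 g CO₂ ÷ 44.009 g/mol = 0.15924 mol
mol H = 2 × 0.4781 g H₂O ÷ 18.015 g/mol = 0.053078 mol
Divide by the smallest (0.053078 mol): C 3.000, H 1.000
Empirical formula: C3H
Empirical-formula mass = 37.04 g/mol; 148 ÷ 37.04 ≈ 4, so the molecular formula is C12H4.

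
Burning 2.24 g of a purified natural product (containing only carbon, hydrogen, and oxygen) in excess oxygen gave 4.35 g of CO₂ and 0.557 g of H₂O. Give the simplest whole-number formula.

C8H5O5

mol C = 4.35 g CO₂ ÷ 44.009 g/mol = 0.09884 mol
mol H = 2 × 0.557 g H₂O ÷ 18.015 g/mol = 0.06184 mol
mass O = 2.24 − (1.187 + 0.06233) = 0.9905 g → mol O = 0.9905 ÷ 15.999 = 0.06191 mol
Divide by the smallest (0.06184 mol): C 1.598, H 1.000, O 1.001
Multiplying each by 5 gives whole numbers: C 7.99, H 5.00, O 5.01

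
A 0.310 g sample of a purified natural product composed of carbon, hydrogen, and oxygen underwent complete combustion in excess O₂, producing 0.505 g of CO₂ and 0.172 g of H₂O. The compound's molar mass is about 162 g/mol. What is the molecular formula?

C6H10O5

mol C = 0.505 g CO₂ ÷ 44.009 g/mol = 0.01147 mol
mol H = 2 × 0.172 g H₂O ÷ 18.015 g/mol = 0.01910 mol
mass O = 0.310 − (0.1378 + 0.01925) = 0.1529 g → mol O = 0.1529 ÷ 15.999 = 0.009559 mol
Divide by the smallest (0.009559 mol): C 1.200, H 1.998, O 1.000
Multiplying each by 5 gives whole numbers: C 6.00, H 9.99, O 5.00
Empirical formula: C6H10O5
Empirical-formula mass = 162.14 g/mol; 162 ÷ 162.14 ≈ 1, so the molecular formula is C6H10O5.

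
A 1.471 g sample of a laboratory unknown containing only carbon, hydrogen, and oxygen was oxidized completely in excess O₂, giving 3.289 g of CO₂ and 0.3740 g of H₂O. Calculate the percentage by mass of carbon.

mol C = 3.289 g CO₂ ÷ 44.009 g/mol = 0.074735 mol
mol H = 2 × 0.3740 g H₂O ÷ 18.015 g/mol = 0.041521 mol
mass O = 1.471 − (0.89764 + 0.041853) = 0.53151 g → mol O = 0.53151 ÷ 15.999 = 0.033221 mol
mass % C = 0.89764 g ÷ 1.471 g × 100%

61.02%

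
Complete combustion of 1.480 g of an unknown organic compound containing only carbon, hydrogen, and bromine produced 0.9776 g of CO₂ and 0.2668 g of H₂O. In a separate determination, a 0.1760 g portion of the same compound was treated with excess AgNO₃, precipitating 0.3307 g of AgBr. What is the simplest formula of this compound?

C3H4Br2

mol C = 0.9776 g CO₂ ÷ 44.009 g/mol = 0.022214 mol
mol H = 2 × 0.2668 g H₂O ÷ 18.015 g/mol = 0.029620 mol
From the AgBr data: mol Br per gram of compound = (0.3307 ÷ 187.772) ÷ 0.1760 = 0.010007 mol/g, so in the 1.480 g combustion sample mol Br = 0.014810 mol
Divide by the smallest (0.014810 mol): C 1.500, H 2.000, Br 1.000
Multiplying each by 2 gives whole numbers: C 3.00, H 4.00, Br 2.00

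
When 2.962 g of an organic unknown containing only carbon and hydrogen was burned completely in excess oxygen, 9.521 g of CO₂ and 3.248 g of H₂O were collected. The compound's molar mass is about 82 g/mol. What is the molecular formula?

mol C = 9.521 g CO₂ ÷ 44.009 g/mol = 0.21634 mol
mol H = 2 × 3.248 g H₂O ÷ 18.015 g/mol = 0.36059 mol
Divide by the smallest (0.21634 mol): C 1.000, H 1.667
Multiplying each by 3 gives whole numbers: C 3.00, H 5.00
Empirical formula: C3H5
Empirical-formula mass = 41.07 g/mol; 82 ÷ 41.07 ≈ 2, so the molecular formula is C6H10.

C6H10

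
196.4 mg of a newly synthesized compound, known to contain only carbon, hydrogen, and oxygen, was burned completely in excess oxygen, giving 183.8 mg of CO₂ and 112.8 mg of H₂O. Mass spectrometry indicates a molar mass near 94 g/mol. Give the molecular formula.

C2H6O4

mol C = 0.1838 g CO₂ ÷ 44.009 g/mol = 0.0041764 mol
mol H = 2 × 0.1128 g H₂O ÷ 18.015 g/mol = 0.012523 mol
mass O = 0.1964 − (0.050163 + 0.012623) = 0.13361 g → mol O = 0.13361 ÷ 15.999 = 0.0083514 mol
Divide by the smallest (0.0041764 mol): C 1.000, H 2.998, O 2.000
Empirical formula: CH3O2
Empirical-formula mass = 47.03 g/mol; 94 ÷ 47.03 ≈ 2, so the molecular formula is C2H6O4.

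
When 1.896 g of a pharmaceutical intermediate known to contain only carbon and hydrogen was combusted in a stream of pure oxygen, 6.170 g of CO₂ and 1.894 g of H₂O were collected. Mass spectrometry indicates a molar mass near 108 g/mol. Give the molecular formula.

mol C = 6.170 g CO₂ ÷ 44.009 g/mol = 0.14020 mol
mol H = 2 × 1.894 g H₂O ÷ 18.015 g/mol = 0.21027 mol
Divide by the smallest (0.14020 mol): C 1.000, H 1.500
Multiplying each by 2 gives whole numbers: C 2.00, H 3.00
Empirical formula: C2H3
Empirical-formula mass = 27.05 g/mol; 108 ÷ 27.05 ≈ 4, so the molecular formula is C8H12.

C8H12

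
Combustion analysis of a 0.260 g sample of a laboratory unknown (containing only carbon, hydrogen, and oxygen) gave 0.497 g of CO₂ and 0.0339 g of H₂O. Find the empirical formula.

C3HO2

mol C = 0.497 g CO₂ ÷ 44.009 g/mol = 0.01129 mol
mol H = 2 × 0.0339 g H₂O ÷ 18.015 g/mol = 0.003764 mol
mass O = 0.260 − (0.1356 + 0.003794) = 0.1206 g → mol O = 0.1206 ÷ 15.999 = 0.007536 mol
Divide by the smallest (0.003764 mol): C 3.001, H 1.000, O 2.002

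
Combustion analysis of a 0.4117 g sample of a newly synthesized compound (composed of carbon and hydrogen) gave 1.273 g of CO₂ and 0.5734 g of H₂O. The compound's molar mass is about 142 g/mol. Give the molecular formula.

mol C = 1.273 g CO₂ ÷ 44.009 g/mol = 0.028926 mol
mol H = 2 × 0.5734 g H₂O ÷ 18.015 g/mol = 0.063658 mol
Divide by the smallest (0.028926 mol): C 1.000, H 2.201
Multiplying each by 5 gives whole numbers: C 5.00, H 11.00
Empirical formula: C5H11
Empirical-formula mass = 71.14 g/mol; 142 ÷ 71.14 ≈ 2, so the molecular formula is C10H22.

C10H22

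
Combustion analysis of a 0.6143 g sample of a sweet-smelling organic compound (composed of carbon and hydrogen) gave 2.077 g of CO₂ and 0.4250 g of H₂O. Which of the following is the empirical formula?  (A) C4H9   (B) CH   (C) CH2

mol C = 2.077 g CO₂ ÷ 44.009 g/mol = 0.047195 mol
mol H = 2 × 0.4250 g H₂O ÷ 18.015 g/mol = 0.047183 mol
Divide by the smallest (0.047183 mol): C 1.000, H 1.000

(B) CH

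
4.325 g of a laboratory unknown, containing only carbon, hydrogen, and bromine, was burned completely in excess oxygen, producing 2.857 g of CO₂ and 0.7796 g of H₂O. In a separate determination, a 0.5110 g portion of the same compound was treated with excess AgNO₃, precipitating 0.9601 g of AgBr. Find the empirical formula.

C3H4Br2

mol C = 2.857 g CO₂ ÷ 44.009 g/mol = 0.064919 mol
mol H = 2 × 0.7796 g H₂O ÷ 18.015 g/mol = 0.086550 mol
From the AgBr data: mol Br per gram of compound = (0.9601 ÷ 187.772) ÷ 0.5110 = 0.010006 mol/g, so in the 4.325 g combustion sample mol Br = 0.043276 mol
Divide by the smallest (0.043276 mol): C 1.500, H 2.000, Br 1.000
Multiplying each by 2 gives whole numbers: C 3.00, H 4.00, Br 2.00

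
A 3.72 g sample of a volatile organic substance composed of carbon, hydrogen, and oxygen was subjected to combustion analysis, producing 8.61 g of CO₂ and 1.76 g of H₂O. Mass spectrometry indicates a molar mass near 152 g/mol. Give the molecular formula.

mol C = 8.61 g CO₂ ÷ 44.009 g/mol = 0.1956 mol
mol H = 2 × 1.76 g H₂O ÷ 18.015 g/mol = 0.1954 mol
mass O = 3.72 − (2.350 + 0.1970) = 1.173 g → mol O = 1.173 ÷ 15.999 = 0.07333 mol
Divide by the smallest (0.07333 mol): C 2.668, H 2.665, O 1.000
Multiplying each by 3 gives whole numbers: C 8.00, H 7.99, O 3.00
Empirical formula: C8H8O3
Empirical-formula mass = 152.15 g/mol; 152 ÷ 152.15 ≈ 1, so the molecular formula is C8H8O3.

C8H8O3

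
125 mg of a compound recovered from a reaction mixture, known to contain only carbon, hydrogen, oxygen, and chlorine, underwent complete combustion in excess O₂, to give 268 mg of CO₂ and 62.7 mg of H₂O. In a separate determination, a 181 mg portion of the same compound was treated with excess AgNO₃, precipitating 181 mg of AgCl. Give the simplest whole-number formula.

C7H8ClO

mol C = 0.268 g CO₂ ÷ 44.009 g/mol = 0.006090 mol
mol H = 2 × 0.0627 g H₂O ÷ 18.015 g/mol = 0.006961 mol
From the AgCl data: mol Cl per gram of compound = (0.181 ÷ 143.318) ÷ 0.181 = 0.006977 mol/g, so in the 0.125 g combustion sample mol Cl = 0.0008722 mol
mass O = 0.125 − (0.07314 + 0.007017 + 0.03092) = 0.01392 g → mol O = 0.01392 ÷ 15.999 = 0.0008701 mol
Divide by the smallest (0.0008701 mol): C 6.998, H 8.000, Cl 1.002, O 1.000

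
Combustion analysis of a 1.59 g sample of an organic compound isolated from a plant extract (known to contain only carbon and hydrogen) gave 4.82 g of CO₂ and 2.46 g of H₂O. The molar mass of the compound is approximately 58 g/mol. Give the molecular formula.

mol C = 4.82 g CO₂ ÷ 44.009 g/mol = 0.1095 mol
mol H = 2 × 2.46 g H₂O ÷ 18.015 g/mol = 0.2731 mol
Divide by the smallest (0.1095 mol): C 1.000, H 2.494
Multiplying each by 2 gives whole numbers: C 2.00, H 4.99
Empirical formula: C2H5
Empirical-formula mass = 29.06 g/mol; 58 ÷ 29.06 ≈ 2, so the molecular formula is C4H10.

C4H10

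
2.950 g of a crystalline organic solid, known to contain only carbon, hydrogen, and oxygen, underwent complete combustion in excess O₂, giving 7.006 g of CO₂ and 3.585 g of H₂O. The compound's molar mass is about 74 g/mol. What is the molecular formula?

C4H10O

mol C = 7.006 g CO₂ ÷ 44.009 g/mol = 0.15919 mol
mol H = 2 × 3.585 g H₂O ÷ 18.015 g/mol = 0.39800 mol
mass O = 2.950 − (1.9121 + 0.40119) = 0.63673 g → mol O = 0.63673 ÷ 15.999 = 0.039798 mol
Divide by the smallest (0.039798 mol): C 4.000, H 10.001, O 1.000
Empirical formula: C4H10O
Empirical-formula mass = 74.12 g/mol; 74 ÷ 74.12 ≈ 1, so the molecular formula is C4H10O.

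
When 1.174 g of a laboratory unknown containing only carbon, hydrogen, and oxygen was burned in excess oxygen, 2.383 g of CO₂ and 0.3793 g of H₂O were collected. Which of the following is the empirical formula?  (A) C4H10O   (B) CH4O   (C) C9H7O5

mol C = 2.383 g CO₂ ÷ 44.009 g/mol = 0.054148 mol
mol H = 2 × 0.3793 g H₂O ÷ 18.015 g/mol = 0.042109 mol
mass O = 1.174 − (0.65037 + 0.042446) = 0.48118 g → mol O = 0.48118 ÷ 15.999 = 0.030076 mol
Divide by the smallest (0.030076 mol): C 1.800, H 1.400, O 1.000
Multiplying each by 5 gives whole numbers: C 9.00, H 7.00, O 5.00

(C) C9H7O5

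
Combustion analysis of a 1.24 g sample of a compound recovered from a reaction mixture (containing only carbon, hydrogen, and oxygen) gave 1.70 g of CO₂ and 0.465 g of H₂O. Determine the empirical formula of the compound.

C6H8O7

mol C = 1.70 g CO₂ ÷ 44.009 g/mol = 0.03863 mol
mol H = 2 × 0.465 g H₂O ÷ 18.015 g/mol = 0.05162 mol
mass O = 1.24 − (0.4640 + 0.05204) = 0.7240 g → mol O = 0.7240 ÷ 15.999 = 0.04525 mol
Divide by the smallest (0.03863 mol): C 1.000, H 1.336, O 1.171
Multiplying each by 6 gives whole numbers: C 6.00, H 8.02, O 7.03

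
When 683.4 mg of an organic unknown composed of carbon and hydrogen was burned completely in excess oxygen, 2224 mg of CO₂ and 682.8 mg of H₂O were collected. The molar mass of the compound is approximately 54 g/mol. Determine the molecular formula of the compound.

mol C = 2.224 g CO₂ ÷ 44.009 g/mol = 0.050535 mol
mol H = 2 × 0.6828 g H₂O ÷ 18.015 g/mol = 0.075803 mol
Divide by the smallest (0.050535 mol): C 1.000, H 1.500
Multiplying each by 2 gives whole numbers: C 2.00, H 3.00
Empirical formula: C2H3
Empirical-formula mass = 27.05 g/mol; 54 ÷ 27.05 ≈ 2, so the molecular formula is C4H6.

C4H6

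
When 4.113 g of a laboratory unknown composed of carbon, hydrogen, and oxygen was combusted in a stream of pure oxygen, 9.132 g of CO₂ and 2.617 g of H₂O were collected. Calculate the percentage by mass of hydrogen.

mol C = 9.132 g CO₂ ÷ 44.009 g/mol = 0.20750 mol
mol H = 2 × 2.617 g H₂O ÷ 18.015 g/mol = 0.29054 mol
mass O = 4.113 − (2.4923 + 0.29286) = 1.3278 g → mol O = 1.3278 ÷ 15.999 = 0.082994 mol
mass % H = 0.29286 g ÷ 4.113 g × 100%

7.12%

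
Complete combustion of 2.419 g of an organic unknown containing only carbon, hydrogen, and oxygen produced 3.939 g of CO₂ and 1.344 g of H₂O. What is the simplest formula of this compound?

mol C = 3.939 g CO₂ ÷ 44.009 g/mol = 0.089504 mol
mol H = 2 × 1.344 g H₂O ÷ 18.015 g/mol = 0.14921 mol
mass O = 2.419 − (1.0750 + 0.15040) = 1.1936 g → mol O = 1.1936 ÷ 15.999 = 0.074602 mol
Divide by the smallest (0.074602 mol): C 1.200, H 2.000, O 1.000
Multiplying each by 5 gives whole numbers: C 6.00, H 10.00, O 5.00

C6H10O5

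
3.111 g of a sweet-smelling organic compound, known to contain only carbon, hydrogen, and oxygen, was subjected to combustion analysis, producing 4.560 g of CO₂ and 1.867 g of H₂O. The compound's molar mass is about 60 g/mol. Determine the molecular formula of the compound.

mol C = 4.560 g CO₂ ÷ 44.009 g/mol = 0.10362 mol
mol H = 2 × 1.867 g H₂O ÷ 18.015 g/mol = 0.20727 mol
mass O = 3.111 − (1.2445 + 0.20893) = 1.6575 g → mol O = 1.6575 ÷ 15.999 = 0.10360 mol
Divide by the smallest (0.10360 mol): C 1.000, H 2.001, O 1.000
Empirical formula: CH2O
Empirical-formula mass = 30.03 g/mol; 60 ÷ 30.03 ≈ 2, so the molecular formula is C2H4O2.

C2H4O2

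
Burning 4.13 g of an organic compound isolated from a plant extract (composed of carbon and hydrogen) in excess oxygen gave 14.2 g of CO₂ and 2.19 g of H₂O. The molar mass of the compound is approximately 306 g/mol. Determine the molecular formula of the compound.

mol C = 14.2 g CO₂ ÷ 44.009 g/mol = 0.3227 mol
mol H = 2 × 2.19 g H₂O ÷ 18.015 g/mol = 0.2431 mol
Divide by the smallest (0.2431 mol): C 1.327, H 1.000
Multiplying each by 3 gives whole numbers: C 3.98, H 3.00
Empirical formula: C4H3
Empirical-formula mass = 51.07 g/mol; 306 ÷ 51.07 ≈ 6, so the molecular formula is C24H18.

C24H18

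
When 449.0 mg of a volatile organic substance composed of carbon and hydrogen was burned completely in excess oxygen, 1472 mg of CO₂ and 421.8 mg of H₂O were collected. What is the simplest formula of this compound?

mol C = 1.472 g CO₂ ÷ 44.009 g/mol = 0.033448 mol
mol H = 2 × 0.4218 g H₂O ÷ 18.015 g/mol = 0.046828 mol
Divide by the smallest (0.033448 mol): C 1.000, H 1.400
Multiplying each by 5 gives whole numbers: C 5.00, H 7.00

C5H7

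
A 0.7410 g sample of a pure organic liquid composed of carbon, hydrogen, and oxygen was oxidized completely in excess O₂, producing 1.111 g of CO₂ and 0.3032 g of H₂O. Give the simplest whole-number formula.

C3H4O3

mol C = 1.111 g CO₂ ÷ 44.009 g/mol = 0.025245 mol
mol H = 2 × 0.3032 g H₂O ÷ 18.015 g/mol = 0.033661 mol
mass O = 0.7410 − (0.30322 + 0.033930) = 0.40385 g → mol O = 0.40385 ÷ 15.999 = 0.025242 mol
Divide by the smallest (0.025242 mol): C 1.000, H 1.334, O 1.000
Multiplying each by 3 gives whole numbers: C 3.00, H 4.00, O 3.00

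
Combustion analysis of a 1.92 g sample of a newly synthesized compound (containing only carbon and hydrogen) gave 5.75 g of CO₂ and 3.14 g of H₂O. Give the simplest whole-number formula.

mol C = 5.75 g CO₂ ÷ 44.009 g/mol = 0.1307 mol
mol H = 2 × 3.14 g H₂O ÷ 18.015 g/mol = 0.3486 mol
Divide by the smallest (0.1307 mol): C 1.000, H 2.668
Multiplying each by 3 gives whole numbers: C 3.00, H 8.00

C3H8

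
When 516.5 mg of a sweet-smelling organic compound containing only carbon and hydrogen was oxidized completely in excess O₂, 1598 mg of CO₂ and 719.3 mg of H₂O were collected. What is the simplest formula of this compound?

C5H11

mol C = 1.598 g CO₂ ÷ 44.009 g/mol = 0.036311 mol
mol H = 2 × 0.7193 g H₂O ÷ 18.015 g/mol = 0.079856 mol
Divide by the smallest (0.036311 mol): C 1.000, H 2.199
Multiplying each by 5 gives whole numbers: C 5.00, H 11.00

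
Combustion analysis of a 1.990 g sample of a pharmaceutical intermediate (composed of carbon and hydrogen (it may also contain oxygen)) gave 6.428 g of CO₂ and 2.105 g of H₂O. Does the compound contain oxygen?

mol C = 6.428 g CO₂ ÷ 44.009 g/mol = 0.14606 mol
mol H = 2 × 2.105 g H₂O ÷ 18.015 g/mol = 0.23369 mol
C and H together account for 1.9899 g — essentially the entire 1.990 g sample — so the compound contains no oxygen.

no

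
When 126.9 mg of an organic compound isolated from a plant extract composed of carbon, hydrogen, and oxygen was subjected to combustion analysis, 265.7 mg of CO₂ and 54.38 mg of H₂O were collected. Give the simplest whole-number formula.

C2H2O

mol C = 0.2657 g CO₂ ÷ 44.009 g/mol = 0.0060374 mol
mol H = 2 × 0.05438 g H₂O ÷ 18.015 g/mol = 0.0060372 mol
mass O = 0.1269 − (0.072515 + 0.0060855) = 0.048299 g → mol O = 0.048299 ÷ 15.999 = 0.0030189 mol
Divide by the smallest (0.0030189 mol): C 2.000, H 2.000, O 1.000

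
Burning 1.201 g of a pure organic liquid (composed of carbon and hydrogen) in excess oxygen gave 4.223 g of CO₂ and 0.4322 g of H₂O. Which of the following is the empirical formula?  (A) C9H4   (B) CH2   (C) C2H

(C) C2H

mol C = 4.223 g CO₂ ÷ 44.009 g/mol = 0.095958 mol
mol H = 2 × 0.4322 g H₂O ÷ 18.015 g/mol = 0.047982 mol
Divide by the smallest (0.047982 mol): C 2.000, H 1.000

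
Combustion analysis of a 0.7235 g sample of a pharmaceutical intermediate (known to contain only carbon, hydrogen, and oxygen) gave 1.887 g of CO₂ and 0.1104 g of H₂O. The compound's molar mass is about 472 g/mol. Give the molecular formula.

mol C = 1.887 g CO₂ ÷ 44.009 g/mol = 0.042878 mol
mol H = 2 × 0.1104 g H₂O ÷ 18.015 g/mol = 0.012256 mol
mass O = 0.7235 − (0.51500 + 0.012355) = 0.19614 g → mol O = 0.19614 ÷ 15.999 = 0.012260 mol
Divide by the smallest (0.012256 mol): C 3.498, H 1.000, O 1.000
Multiplying each by 2 gives whole numbers: C 7.00, H 2.00, O 2.00
Empirical formula: C7H2O2
Empirical-formula mass = 118.09 g/mol; 472 ÷ 118.09 ≈ 4, so the molecular formula is C28H8O8.

C28H8O8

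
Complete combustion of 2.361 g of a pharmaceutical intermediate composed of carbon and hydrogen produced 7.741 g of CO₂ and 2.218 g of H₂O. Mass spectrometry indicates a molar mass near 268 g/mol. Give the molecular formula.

C20H28

mol C = 7.741 g CO₂ ÷ 44.009 g/mol = 0.17590 mol
mol H = 2 × 2.218 g H₂O ÷ 18.015 g/mol = 0.24624 mol
Divide by the smallest (0.17590 mol): C 1.000, H 1.400
Multiplying each by 5 gives whole numbers: C 5.00, H 7.00
Empirical formula: C5H7
Empirical-formula mass = 67.11 g/mol; 268 ÷ 67.11 ≈ 4, so the molecular formula is C20H28.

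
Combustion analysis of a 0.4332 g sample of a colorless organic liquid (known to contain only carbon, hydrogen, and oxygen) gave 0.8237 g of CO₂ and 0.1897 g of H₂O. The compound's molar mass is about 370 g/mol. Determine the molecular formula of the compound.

mol C = 0.8237 g CO₂ ÷ 44.009 g/mol = 0.018717 mol
mol H = 2 × 0.1897 g H₂O ÷ 18.015 g/mol = 0.021060 mol
mass O = 0.4332 − (0.22481 + 0.021229) = 0.18717 g → mol O = 0.18717 ÷ 15.999 = 0.011699 mol
Divide by the smallest (0.011699 mol): C 1.600, H 1.800, O 1.000
Multiplying each by 5 gives whole numbers: C 8.00, H 9.00, O 5.00
Empirical formula: C8H9O5
Empirical-formula mass = 185.16 g/mol; 370 ÷ 185.16 ≈ 2, so the molecular formula is C16H18O10.

C16H18O10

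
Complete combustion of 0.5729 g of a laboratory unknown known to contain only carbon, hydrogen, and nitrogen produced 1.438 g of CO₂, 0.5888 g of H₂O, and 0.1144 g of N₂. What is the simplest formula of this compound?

mol C = 1.438 g CO₂ ÷ 44.009 g/mol = 0.032675 mol
mol H = 2 × 0.5888 g H₂O ÷ 18.015 g/mol = 0.065368 mol
mol N = 2 × 0.1144 g N₂ ÷ 28.014 g/mol = 0.0081673 mol
Divide by the smallest (0.0081673 mol): C 4.001, H 8.004, N 1.000

C4H8N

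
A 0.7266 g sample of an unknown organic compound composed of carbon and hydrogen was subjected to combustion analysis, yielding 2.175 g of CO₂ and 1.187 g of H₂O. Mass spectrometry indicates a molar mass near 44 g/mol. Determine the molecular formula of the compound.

mol C = 2.175 g CO₂ ÷ 44.009 g/mol = 0.049422 mol
mol H = 2 × 1.187 g H₂O ÷ 18.015 g/mol = 0.13178 mol
Divide by the smallest (0.049422 mol): C 1.000, H 2.666
Multiplying each by 3 gives whole numbers: C 3.00, H 8.00
Empirical formula: C3H8
Empirical-formula mass = 44.10 g/mol; 44 ÷ 44.10 ≈ 1, so the molecular formula is C3H8.

C3H8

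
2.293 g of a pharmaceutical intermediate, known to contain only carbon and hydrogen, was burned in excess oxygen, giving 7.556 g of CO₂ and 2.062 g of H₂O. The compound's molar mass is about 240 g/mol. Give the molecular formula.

C18H24

mol C = 7.556 g CO₂ ÷ 44.009 g/mol = 0.17169 mol
mol H = 2 × 2.062 g H₂O ÷ 18.015 g/mol = 0.22892 mol
Divide by the smallest (0.17169 mol): C 1.000, H 1.333
Multiplying each by 3 gives whole numbers: C 3.00, H 4.00
Empirical formula: C3H4
Empirical-formula mass = 40.06 g/mol; 240 ÷ 40.06 ≈ 6, so the molecular formula is C18H24.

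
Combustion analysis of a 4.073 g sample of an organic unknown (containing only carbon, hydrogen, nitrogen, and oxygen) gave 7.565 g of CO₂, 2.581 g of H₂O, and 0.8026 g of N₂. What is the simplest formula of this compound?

mol C = 7.565 g CO₂ ÷ 44.009 g/mol = 0.17190 mol
mol H = 2 × 2.581 g H₂O ÷ 18.015 g/mol = 0.28654 mol
mol N = 2 × 0.8026 g N₂ ÷ 28.014 g/mol = 0.057300 mol
mass O = 4.073 − (2.0647 + 0.28883 + 0.80260) = 0.91692 g → mol O = 0.91692 ÷ 15.999 = 0.057311 mol
Divide by the smallest (0.057300 mol): C 3.000, H 5.001, N 1.000, O 1.000

C3H5NO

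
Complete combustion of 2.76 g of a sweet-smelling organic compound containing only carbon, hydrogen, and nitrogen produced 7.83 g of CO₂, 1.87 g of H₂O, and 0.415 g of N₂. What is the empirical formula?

mol C = 7.83 g CO₂ ÷ 44.009 g/mol = 0.1779 mol
mol H = 2 × 1.87 g H₂O ÷ 18.015 g/mol = 0.2076 mol
mol N = 2 × 0.415 g N₂ ÷ 28.014 g/mol = 0.02963 mol
Divide by the smallest (0.02963 mol): C 6.005, H 7.007, N 1.000

C6H7N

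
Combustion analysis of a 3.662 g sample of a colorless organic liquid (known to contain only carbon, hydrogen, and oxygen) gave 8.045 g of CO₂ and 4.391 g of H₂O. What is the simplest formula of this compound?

C3H8O

mol C = 8.045 g CO₂ ÷ 44.009 g/mol = 0.18280 mol
mol H = 2 × 4.391 g H₂O ÷ 18.015 g/mol = 0.48748 mol
mass O = 3.662 − (2.1957 + 0.49138) = 0.97496 g → mol O = 0.97496 ÷ 15.999 = 0.060939 mol
Divide by the smallest (0.060939 mol): C 3.000, H 8.000, O 1.000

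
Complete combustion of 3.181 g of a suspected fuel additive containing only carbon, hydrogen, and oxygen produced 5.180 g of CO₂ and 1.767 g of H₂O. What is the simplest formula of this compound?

C6H10O5

mol C = 5.180 g CO₂ ÷ 44.009 g/mol = 0.11770 mol
mol H = 2 × 1.767 g H₂O ÷ 18.015 g/mol = 0.19617 mol
mass O = 3.181 − (1.4137 + 0.19774) = 1.5695 g → mol O = 1.5695 ÷ 15.999 = 0.098102 mol
Divide by the smallest (0.098102 mol): C 1.200, H 2.000, O 1.000
Multiplying each by 5 gives whole numbers: C 6.00, H 10.00, O 5.00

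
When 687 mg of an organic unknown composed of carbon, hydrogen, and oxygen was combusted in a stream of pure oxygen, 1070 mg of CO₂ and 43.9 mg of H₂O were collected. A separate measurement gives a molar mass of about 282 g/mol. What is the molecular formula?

C10H2O10

mol C = 1.07 g CO₂ ÷ 44.009 g/mol = 0.02431 mol
mol H = 2 × 0.0439 g H₂O ÷ 18.015 g/mol = 0.004874 mol
mass O = 0.687 − (0.2920 + 0.004913) = 0.3901 g → mol O = 0.3901 ÷ 15.999 = 0.02438 mol
Divide by the smallest (0.004874 mol): C 4.989, H 1.000, O 5.002
Empirical formula: C5HO5
Empirical-formula mass = 141.06 g/mol; 282 ÷ 141.06 ≈ 2, so the molecular formula is C10H2O10.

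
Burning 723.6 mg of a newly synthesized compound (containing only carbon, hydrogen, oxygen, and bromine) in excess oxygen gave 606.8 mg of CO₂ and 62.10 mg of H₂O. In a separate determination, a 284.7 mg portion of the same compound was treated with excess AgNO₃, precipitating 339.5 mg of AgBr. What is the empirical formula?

mol C = 0.6068 g CO₂ ÷ 44.009 g/mol = 0.013788 mol
mol H = 2 × 0.06210 g H₂O ÷ 18.015 g/mol = 0.0068943 mol
From the AgBr data: mol Br per gram of compound = (0.3395 ÷ 187.772) ÷ 0.2847 = 0.0063507 mol/g, so in the 0.7236 g combustion sample mol Br = 0.0045954 mol
mass O = 0.7236 − (0.16561 + 0.0069494 + 0.36719) = 0.18385 g → mol O = 0.18385 ÷ 15.999 = 0.011492 mol
Divide by the smallest (0.0045954 mol): C 3.000, H 1.500, Br 1.000, O 2.501
Multiplying each by 2 gives whole numbers: C 6.00, H 3.00, Br 2.00, O 5.00

C6H3Br2O5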